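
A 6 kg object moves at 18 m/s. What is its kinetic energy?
KE = ½mv² = ½×6×18² = 972.0 J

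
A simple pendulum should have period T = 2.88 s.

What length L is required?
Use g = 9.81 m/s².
T = 2π√(L/g) → L = g(T/2π)² = 9.81×(2.88/2π)² = 2.061 m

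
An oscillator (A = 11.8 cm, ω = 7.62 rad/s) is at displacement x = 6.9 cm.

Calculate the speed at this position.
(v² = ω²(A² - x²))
v = ω√(A² − x²) = 7.62×√(0.118² − 0.069²) = 0.7294 m/s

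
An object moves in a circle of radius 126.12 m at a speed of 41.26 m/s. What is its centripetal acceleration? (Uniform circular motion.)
a_c = v²/r = 41.26²/126.12 = 1702.39/126.12 = 13.5 m/s²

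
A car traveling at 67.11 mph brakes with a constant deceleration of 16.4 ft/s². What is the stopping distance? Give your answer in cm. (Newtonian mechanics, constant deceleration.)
d = v₀² / (2a) (with unit conversion) = 9003.0 cm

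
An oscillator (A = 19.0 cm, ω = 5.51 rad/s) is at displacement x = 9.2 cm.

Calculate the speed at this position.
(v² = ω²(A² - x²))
v = ω√(A² − x²) = 5.51×√(0.19² − 0.092²) = 0.916 m/s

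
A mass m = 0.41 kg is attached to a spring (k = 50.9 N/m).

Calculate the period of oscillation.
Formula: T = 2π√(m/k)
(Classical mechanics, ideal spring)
T = 2π√(m/k) = 2π√(0.41/50.9) = 0.5639 s; f = 1/T = 1.773 Hz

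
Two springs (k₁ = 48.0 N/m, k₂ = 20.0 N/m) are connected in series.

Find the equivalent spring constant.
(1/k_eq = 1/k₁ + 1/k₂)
1/k_eq = 1/48.0 + 1/20.0 = 0.070833; k_eq = 14.12 N/m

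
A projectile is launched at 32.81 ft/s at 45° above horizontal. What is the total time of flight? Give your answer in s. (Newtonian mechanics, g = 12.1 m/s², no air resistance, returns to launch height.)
T = 2v₀sin(θ)/g (with unit conversion) = 1.169 s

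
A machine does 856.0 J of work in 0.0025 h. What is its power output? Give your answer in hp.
P = W/t = 856 J / 9 s = 95.11 W = 0.1275 hp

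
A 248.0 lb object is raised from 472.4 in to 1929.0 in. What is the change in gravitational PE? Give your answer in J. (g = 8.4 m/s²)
ΔPE = mg(h₂ − h₁) = 112.5 kg × 8.4 m/s² × (49 − 12) m = 3.496e+04 J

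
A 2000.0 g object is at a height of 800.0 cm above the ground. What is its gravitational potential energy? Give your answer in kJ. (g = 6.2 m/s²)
PE = mgh = 2 kg × 6.2 m/s² × 8 m = 99.2 J = 0.0992 kJ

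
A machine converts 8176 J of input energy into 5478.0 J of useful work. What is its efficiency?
η = W_out/W_in = 5478.0/8176 = 0.67 = 67.0%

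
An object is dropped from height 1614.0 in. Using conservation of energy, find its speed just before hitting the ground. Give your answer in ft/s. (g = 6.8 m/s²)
mgh = ½mv² → v = √(2gh) = √(2×6.8×41) = 23.61 m/s = 77.47 ft/s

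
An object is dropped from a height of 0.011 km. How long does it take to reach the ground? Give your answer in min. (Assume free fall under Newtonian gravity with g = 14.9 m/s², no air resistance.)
t = √(2h/g) (with unit conversion) = 0.02025 min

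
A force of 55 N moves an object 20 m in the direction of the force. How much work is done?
W = Fd = 55×20 = 1100.0 J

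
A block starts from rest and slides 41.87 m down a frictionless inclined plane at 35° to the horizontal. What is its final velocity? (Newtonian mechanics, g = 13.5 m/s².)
a = g sin(θ) = 13.5 × sin(35°) = 7.74 m/s²
v = √(2ad) = √(2 × 7.74 × 41.87) = 25.46 m/s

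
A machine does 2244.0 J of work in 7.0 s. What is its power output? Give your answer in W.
P = W/t = 2244 J / 7 s = 320.6 W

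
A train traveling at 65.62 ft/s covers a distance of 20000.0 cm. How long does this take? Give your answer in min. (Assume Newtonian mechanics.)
t = d/v (with unit conversion) = 0.1667 min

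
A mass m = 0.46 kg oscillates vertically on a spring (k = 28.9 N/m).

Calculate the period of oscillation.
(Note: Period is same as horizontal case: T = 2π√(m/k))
T = 2π√(m/k) = 2π√(0.46/28.9) = 0.7927 s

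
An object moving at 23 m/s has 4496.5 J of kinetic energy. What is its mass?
KE = ½mv² → m = 2KE/v² = 2×4496.5/23² = 17.0 kg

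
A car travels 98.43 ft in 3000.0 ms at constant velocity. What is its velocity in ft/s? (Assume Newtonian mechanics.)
v = d/t (with unit conversion) = 32.81 ft/s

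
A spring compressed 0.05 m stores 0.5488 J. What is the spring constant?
PE = ½kx² → k = 2PE/x² = 2×0.5488/0.05² = 439.0 N/m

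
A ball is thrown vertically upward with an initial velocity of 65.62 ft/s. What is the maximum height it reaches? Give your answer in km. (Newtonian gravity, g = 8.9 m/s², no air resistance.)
h_max = v₀²/(2g) (with unit conversion) = 0.02247 km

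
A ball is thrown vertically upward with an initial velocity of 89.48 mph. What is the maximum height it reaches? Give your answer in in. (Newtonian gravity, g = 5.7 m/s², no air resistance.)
h_max = v₀²/(2g) (with unit conversion) = 5526.0 in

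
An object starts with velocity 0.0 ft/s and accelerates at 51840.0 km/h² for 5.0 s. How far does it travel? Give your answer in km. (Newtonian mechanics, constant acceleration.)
d = v₀t + ½at² (with unit conversion) = 0.05 km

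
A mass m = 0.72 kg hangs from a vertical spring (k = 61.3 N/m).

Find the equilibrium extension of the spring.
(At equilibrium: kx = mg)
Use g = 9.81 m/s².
x_eq = mg/k = 0.72×9.81/61.3 = 0.1152 m = 11.52 cm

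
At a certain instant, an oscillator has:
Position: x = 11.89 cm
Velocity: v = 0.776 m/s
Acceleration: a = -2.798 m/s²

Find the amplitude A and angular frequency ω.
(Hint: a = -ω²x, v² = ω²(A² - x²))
a = −ω²x → ω = √(|a|/x) = √(2.798/0.1189) = 4.851 rad/s
v² = ω²(A² − x²) → A = √(x² + v²/ω²) = √(0.1189² + 0.776²/4.851²) = 0.1993 m = 19.93 cm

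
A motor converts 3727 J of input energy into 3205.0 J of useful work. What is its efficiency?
η = W_out/W_in = 3205.0/3727 = 0.8599 = 85.99%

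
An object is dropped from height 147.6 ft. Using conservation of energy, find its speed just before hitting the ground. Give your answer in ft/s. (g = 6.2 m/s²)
mgh = ½mv² → v = √(2gh) = √(2×6.2×44.99) = 23.62 m/s = 77.49 ft/s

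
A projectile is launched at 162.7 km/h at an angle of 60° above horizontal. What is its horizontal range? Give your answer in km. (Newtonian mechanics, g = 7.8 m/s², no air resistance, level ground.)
R = v₀² sin(2θ) / g (with unit conversion) = 0.2268 km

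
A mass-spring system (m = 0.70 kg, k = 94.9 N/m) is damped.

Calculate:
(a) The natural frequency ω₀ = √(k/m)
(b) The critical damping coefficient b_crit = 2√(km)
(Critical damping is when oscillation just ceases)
ω₀ = √(k/m) = √(94.9/0.7) = 11.64 rad/s
b_crit = 2√(km) = 2√(94.9×0.7) = 16.3 kg/s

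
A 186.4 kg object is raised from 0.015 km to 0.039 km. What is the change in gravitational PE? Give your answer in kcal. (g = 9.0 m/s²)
ΔPE = mg(h₂ − h₁) = 186.4 kg × 9.0 m/s² × (39 − 15) m = 4.026e+04 J = 9.623 kcal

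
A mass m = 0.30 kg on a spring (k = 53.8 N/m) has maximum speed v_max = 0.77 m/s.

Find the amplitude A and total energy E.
½mv²_max = ½kA² → A = v_max√(m/k) = 0.77×√(0.3/53.8) = 0.0575 m = 5.75 cm
E = ½mv²_max = ½×0.3×0.77² = 0.08894 J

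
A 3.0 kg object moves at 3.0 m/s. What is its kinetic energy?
KE = ½mv² = ½×3.0×3.0² = 13.5 J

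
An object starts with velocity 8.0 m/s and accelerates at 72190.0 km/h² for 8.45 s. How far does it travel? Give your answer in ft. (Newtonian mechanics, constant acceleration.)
d = v₀t + ½at² (with unit conversion) = 874.2 ft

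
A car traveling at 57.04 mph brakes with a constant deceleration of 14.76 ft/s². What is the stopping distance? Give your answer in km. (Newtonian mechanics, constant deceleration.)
d = v₀² / (2a) (with unit conversion) = 0.07226 km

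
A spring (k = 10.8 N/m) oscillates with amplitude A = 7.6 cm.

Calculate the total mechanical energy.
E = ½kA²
E = ½kA² = ½×10.8×(0.076)² = 0.03119 J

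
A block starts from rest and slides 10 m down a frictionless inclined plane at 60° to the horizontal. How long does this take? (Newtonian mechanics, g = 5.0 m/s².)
a = g sin(θ) = 5.0 × sin(60°) = 4.33 m/s²
t = √(2d/a) = √(2 × 10 / 4.33) = 2.15 s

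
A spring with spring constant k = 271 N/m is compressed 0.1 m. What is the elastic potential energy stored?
PE = ½kx² = ½×271×0.1² = 1.355 J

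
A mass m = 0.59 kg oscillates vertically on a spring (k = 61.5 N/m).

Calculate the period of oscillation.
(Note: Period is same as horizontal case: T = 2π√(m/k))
T = 2π√(m/k) = 2π√(0.59/61.5) = 0.6154 s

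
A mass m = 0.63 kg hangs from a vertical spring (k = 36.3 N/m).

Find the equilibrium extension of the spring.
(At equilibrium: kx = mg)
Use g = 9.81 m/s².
x_eq = mg/k = 0.63×9.81/36.3 = 0.1703 m = 17.03 cm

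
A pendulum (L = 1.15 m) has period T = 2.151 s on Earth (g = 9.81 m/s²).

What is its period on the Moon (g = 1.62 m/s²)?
T = 2π√(L/g), so T_moon/T_earth = √(g_earth/g_moon)
T_moon = 2π√(1.15/1.62) = 5.294 s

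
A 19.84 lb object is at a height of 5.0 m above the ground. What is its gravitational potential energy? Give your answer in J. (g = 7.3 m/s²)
PE = mgh = 8.999 kg × 7.3 m/s² × 5 m = 328.5 J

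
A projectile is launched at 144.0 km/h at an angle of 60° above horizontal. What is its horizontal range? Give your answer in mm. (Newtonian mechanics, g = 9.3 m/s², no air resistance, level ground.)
R = v₀² sin(2θ) / g (with unit conversion) = 149000.0 mm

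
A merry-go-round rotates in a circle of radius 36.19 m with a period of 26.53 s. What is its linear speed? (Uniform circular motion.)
v = 2πr/T = 2π×36.19/26.53 = 8.57 m/s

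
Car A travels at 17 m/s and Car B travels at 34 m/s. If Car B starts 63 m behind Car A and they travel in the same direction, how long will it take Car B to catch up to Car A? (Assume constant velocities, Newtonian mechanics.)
Relative speed: v_rel = 34 - 17 = 17 m/s
Time to catch: t = d₀/v_rel = 63/17 = 3.71 s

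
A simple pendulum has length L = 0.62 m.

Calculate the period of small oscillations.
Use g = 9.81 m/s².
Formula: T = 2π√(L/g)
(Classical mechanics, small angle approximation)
T = 2π√(L/g) = 2π√(0.62/9.81) = 1.58 s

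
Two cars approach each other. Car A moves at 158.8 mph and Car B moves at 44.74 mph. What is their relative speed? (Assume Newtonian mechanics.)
v_rel = v_A + v_B = 158.8 + 44.74 = 203.5 mph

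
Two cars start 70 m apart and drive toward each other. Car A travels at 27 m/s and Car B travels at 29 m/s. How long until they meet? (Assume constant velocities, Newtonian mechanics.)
Combined speed: v_combined = 27 + 29 = 56 m/s
Time to meet: t = d/56 = 70/56 = 1.25 s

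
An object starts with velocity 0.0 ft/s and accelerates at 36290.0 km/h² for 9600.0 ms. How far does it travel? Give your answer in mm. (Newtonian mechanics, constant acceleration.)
d = v₀t + ½at² (with unit conversion) = 129000.0 mm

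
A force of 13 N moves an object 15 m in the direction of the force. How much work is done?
W = Fd = 13×15 = 195.0 J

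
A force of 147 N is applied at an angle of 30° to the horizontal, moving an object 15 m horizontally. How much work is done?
W = Fd cosθ = 147×15×cos(30°) = 1909.6 J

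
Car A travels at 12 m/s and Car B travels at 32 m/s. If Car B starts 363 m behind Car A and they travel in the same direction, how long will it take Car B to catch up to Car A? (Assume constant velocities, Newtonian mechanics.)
Relative speed: v_rel = 32 - 12 = 20 m/s
Time to catch: t = d₀/v_rel = 363/20 = 18.15 s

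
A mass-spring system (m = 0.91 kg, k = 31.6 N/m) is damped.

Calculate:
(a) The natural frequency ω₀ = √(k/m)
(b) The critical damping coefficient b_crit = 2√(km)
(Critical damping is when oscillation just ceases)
ω₀ = √(k/m) = √(31.6/0.91) = 5.893 rad/s
b_crit = 2√(km) = 2√(31.6×0.91) = 10.72 kg/s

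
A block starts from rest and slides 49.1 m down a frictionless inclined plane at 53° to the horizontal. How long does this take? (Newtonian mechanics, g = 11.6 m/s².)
a = g sin(θ) = 11.6 × sin(53°) = 9.26 m/s²
t = √(2d/a) = √(2 × 49.1 / 9.26) = 3.26 s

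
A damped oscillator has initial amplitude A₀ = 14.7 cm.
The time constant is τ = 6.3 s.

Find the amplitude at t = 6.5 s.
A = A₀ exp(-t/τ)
A = A₀ exp(−t/τ) = 14.7×exp(−6.5/6.3) = 5.239 cm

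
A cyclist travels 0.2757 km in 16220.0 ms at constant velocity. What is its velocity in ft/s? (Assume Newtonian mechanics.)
v = d/t (with unit conversion) = 55.77 ft/s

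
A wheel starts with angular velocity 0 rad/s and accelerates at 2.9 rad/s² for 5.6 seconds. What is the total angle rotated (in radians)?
θ = ω₀t + ½αt² = 0×5.6 + ½×2.9×5.6² = 45.47 rad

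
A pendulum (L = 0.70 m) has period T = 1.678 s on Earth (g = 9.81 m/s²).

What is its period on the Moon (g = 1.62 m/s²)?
T = 2π√(L/g), so T_moon/T_earth = √(g_earth/g_moon)
T_moon = 2π√(0.7/1.62) = 4.13 s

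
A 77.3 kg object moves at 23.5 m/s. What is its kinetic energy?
KE = ½mv² = ½×77.3×23.5² = 21344.46 J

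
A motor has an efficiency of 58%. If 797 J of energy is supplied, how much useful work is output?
W_out = η × W_in = 0.58 × 797 = 462.26 J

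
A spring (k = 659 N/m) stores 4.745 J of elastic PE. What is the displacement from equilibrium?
PE = ½kx² → x = √(2PE/k) = √(2×4.745/659) = 0.12 m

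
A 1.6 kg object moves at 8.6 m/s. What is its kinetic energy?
KE = ½mv² = ½×1.6×8.6² = 59.168 J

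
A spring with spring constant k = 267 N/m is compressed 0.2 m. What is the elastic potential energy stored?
PE = ½kx² = ½×267×0.2² = 5.34 J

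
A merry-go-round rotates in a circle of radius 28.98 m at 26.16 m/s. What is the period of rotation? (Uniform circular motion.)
T = 2πr/v = 2π×28.98/26.16 = 6.96 s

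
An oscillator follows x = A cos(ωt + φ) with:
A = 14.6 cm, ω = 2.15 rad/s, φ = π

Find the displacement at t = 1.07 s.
x = A cos(ωt + φ) = 14.6×cos(2.15×1.07 + π) = 9.733 cm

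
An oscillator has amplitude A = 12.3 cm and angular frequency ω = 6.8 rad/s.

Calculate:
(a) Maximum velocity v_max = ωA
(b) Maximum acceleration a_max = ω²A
v_max = ωA = 6.8×0.123 = 0.8364 m/s
a_max = ω²A = 6.8²×0.123 = 5.688 m/s²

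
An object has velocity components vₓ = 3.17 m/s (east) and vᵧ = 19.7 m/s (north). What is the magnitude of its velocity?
|v| = √(vₓ² + vᵧ²) = √(3.17² + 19.7²) = √(398.139) = 19.95 m/s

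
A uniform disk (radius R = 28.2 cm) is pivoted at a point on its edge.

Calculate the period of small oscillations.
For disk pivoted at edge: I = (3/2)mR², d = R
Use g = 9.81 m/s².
I/m = (3/2)R² = 0.1193 m²; d = R = 0.282 m
T = 2π√((3/2)R²/(gR)) = 2π√(3R/(2g)) = 1.305 s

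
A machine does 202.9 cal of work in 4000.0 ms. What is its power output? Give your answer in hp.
P = W/t = 848.9 J / 4 s = 212.2 W = 0.2846 hp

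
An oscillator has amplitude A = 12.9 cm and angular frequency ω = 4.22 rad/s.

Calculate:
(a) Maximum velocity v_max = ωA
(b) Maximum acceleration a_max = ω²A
v_max = ωA = 4.22×0.129 = 0.5444 m/s
a_max = ω²A = 4.22²×0.129 = 2.297 m/s²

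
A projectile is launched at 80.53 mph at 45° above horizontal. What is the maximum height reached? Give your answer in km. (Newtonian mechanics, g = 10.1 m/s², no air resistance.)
H = v₀²sin²(θ)/(2g) (with unit conversion) = 0.03208 km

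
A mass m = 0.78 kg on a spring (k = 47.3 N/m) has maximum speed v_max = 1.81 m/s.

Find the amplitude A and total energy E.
½mv²_max = ½kA² → A = v_max√(m/k) = 1.81×√(0.78/47.3) = 0.2324 m = 23.24 cm
E = ½mv²_max = ½×0.78×1.81² = 1.278 J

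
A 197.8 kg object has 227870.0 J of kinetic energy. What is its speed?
KE = ½mv² → v = √(2KE/m) = √(2×227870.0/197.8) = 48.0 m/s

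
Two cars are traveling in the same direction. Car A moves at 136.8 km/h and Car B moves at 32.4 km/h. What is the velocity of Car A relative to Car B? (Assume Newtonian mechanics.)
v_rel = v_A - v_B = 136.8 - 32.4 = 104.4 km/h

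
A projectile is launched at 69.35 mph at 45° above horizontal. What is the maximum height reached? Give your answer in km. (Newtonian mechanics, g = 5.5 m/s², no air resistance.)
H = v₀²sin²(θ)/(2g) (with unit conversion) = 0.04369 km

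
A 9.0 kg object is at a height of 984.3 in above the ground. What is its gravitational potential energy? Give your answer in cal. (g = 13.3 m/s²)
PE = mgh = 9 kg × 13.3 m/s² × 25 m = 2993 J = 715.3 cal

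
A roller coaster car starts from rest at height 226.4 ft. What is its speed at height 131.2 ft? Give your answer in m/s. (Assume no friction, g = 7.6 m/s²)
mgh₁ = ½mv₂² + mgh₂ → v₂ = √(2g(h₁−h₂)) = √(2×7.6×(69.01−39.99)) = 21 m/s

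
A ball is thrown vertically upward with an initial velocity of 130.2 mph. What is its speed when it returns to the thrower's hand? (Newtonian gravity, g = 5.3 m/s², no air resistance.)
By conservation of energy, the ball returns at the same speed = 130.2 mph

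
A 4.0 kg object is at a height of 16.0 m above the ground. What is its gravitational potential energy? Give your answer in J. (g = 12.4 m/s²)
PE = mgh = 4 kg × 12.4 m/s² × 16 m = 793.6 J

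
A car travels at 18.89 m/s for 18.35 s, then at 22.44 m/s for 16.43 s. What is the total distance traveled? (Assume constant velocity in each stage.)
d₁ = v₁t₁ = 18.89 × 18.35 = 346.632 m
d₂ = v₂t₂ = 22.44 × 16.43 = 368.689 m
d_total = 346.632 + 368.689 = 715.32 m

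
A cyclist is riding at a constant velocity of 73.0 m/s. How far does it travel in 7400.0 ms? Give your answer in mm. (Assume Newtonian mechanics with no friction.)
d = vt (with unit conversion) = 540200.0 mm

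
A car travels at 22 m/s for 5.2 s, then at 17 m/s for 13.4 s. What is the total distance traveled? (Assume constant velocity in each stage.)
d₁ = v₁t₁ = 22 × 5.2 = 114.4 m
d₂ = v₂t₂ = 17 × 13.4 = 227.8 m
d_total = 114.4 + 227.8 = 342.2 m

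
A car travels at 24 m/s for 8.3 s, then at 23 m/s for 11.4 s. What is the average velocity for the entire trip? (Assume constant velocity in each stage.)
d₁ = v₁t₁ = 24 × 8.3 = 199.2 m
d₂ = v₂t₂ = 23 × 11.4 = 262.2 m
d_total = 461.4 m, t_total = 19.7 s
v_avg = d_total/t_total = 461.4/19.7 = 23.42 m/s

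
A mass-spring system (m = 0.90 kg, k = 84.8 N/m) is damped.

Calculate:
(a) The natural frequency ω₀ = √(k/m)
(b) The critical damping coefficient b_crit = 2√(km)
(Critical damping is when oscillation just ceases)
ω₀ = √(k/m) = √(84.8/0.9) = 9.707 rad/s
b_crit = 2√(km) = 2√(84.8×0.9) = 17.47 kg/s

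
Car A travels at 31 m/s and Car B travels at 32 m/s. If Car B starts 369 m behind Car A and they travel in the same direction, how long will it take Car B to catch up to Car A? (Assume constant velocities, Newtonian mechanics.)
Relative speed: v_rel = 32 - 31 = 1 m/s
Time to catch: t = d₀/v_rel = 369/1 = 369.0 s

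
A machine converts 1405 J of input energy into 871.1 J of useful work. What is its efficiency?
η = W_out/W_in = 871.1/1405 = 0.62 = 62.0%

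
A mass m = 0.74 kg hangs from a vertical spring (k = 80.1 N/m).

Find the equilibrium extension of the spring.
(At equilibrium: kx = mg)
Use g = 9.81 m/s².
x_eq = mg/k = 0.74×9.81/80.1 = 0.09063 m = 9.063 cm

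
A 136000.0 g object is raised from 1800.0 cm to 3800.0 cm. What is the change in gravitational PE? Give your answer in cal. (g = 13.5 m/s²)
ΔPE = mg(h₂ − h₁) = 136 kg × 13.5 m/s² × (38 − 18) m = 3.672e+04 J = 8776.0 cal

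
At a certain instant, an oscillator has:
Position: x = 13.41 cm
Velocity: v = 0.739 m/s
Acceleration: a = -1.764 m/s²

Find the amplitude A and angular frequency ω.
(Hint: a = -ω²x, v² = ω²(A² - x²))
a = −ω²x → ω = √(|a|/x) = √(1.764/0.1341) = 3.627 rad/s
v² = ω²(A² − x²) → A = √(x² + v²/ω²) = √(0.1341² + 0.739²/3.627²) = 0.2439 m = 24.39 cm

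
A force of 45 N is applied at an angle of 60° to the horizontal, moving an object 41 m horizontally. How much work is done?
W = Fd cosθ = 45×41×cos(60°) = 922.5 J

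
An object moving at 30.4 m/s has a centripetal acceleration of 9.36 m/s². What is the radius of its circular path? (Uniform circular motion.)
r = v²/a_c = 30.4²/9.36 = 98.74 m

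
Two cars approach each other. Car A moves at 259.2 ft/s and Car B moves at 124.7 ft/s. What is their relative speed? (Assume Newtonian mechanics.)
v_rel = v_A + v_B = 259.2 + 124.7 = 383.9 ft/s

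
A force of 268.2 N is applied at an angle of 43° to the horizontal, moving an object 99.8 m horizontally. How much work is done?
W = Fd cosθ = 268.2×99.8×cos(43°) = 19576.0 J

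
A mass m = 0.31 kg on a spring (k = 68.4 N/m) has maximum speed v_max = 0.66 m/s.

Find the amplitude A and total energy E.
½mv²_max = ½kA² → A = v_max√(m/k) = 0.66×√(0.31/68.4) = 0.04443 m = 4.443 cm
E = ½mv²_max = ½×0.31×0.66² = 0.06752 J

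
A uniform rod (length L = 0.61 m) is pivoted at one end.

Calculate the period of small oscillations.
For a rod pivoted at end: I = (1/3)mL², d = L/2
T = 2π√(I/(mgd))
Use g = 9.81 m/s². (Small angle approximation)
I/m = (1/3)L² = 0.124 m²; d = L/2 = 0.305 m
T = 2π√(I/(mgd)) = 2π√(0.124/(9.81×0.305)) = 1.279 s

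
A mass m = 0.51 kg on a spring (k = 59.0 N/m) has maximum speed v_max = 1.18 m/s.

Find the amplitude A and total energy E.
½mv²_max = ½kA² → A = v_max√(m/k) = 1.18×√(0.51/59.0) = 0.1097 m = 10.97 cm
E = ½mv²_max = ½×0.51×1.18² = 0.3551 J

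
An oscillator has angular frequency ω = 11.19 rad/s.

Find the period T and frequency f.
T = 2π/ω = 2π/11.19 = 0.5615 s; f = ω/2π = 1.781 Hz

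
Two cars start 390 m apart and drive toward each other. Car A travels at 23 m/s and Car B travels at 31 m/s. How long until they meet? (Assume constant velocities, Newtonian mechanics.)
Combined speed: v_combined = 23 + 31 = 54 m/s
Time to meet: t = d/54 = 390/54 = 7.22 s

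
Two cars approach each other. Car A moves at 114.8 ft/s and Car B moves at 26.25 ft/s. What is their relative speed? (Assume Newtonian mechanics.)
v_rel = v_A + v_B = 114.8 + 26.25 = 141.1 ft/s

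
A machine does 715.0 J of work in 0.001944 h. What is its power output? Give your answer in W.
P = W/t = 715 J / 6.998 s = 102.2 W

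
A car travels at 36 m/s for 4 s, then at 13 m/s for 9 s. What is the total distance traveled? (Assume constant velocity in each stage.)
d₁ = v₁t₁ = 36 × 4 = 144 m
d₂ = v₂t₂ = 13 × 9 = 117 m
d_total = 144 + 117 = 261 m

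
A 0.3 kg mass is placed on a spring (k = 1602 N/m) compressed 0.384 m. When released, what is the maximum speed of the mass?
½kx² = ½mv² → v = x√(k/m) = 0.384×√(1602/0.3) = 28.06 m/s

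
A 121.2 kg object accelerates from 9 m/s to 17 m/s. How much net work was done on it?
W_net = ΔKE = ½m(v₂² − v₁²) = ½×121.2×(17² − 9²) = 12604.8 J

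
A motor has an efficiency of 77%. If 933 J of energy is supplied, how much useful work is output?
W_out = η × W_in = 0.77 × 933 = 718.41 J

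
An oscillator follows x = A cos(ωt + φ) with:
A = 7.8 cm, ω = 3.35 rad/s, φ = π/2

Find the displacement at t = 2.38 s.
x = A cos(ωt + φ) = 7.8×cos(3.35×2.38 + π/2) = -7.745 cm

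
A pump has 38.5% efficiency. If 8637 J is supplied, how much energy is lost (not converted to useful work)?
W_out = η × W_in = 0.385×8637 = 3325.2 J
W_lost = W_in − W_out = 8637 − 3325.2 = 5311.8 J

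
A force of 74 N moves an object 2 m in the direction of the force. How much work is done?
W = Fd = 74×2 = 148.0 J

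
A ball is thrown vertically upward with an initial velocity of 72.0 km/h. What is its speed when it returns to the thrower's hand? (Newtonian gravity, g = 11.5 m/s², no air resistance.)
By conservation of energy, the ball returns at the same speed = 72.0 km/h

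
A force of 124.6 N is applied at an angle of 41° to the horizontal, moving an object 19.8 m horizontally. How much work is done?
W = Fd cosθ = 124.6×19.8×cos(41°) = 1861.9 J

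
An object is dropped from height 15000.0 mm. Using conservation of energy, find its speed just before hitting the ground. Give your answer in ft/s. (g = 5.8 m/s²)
mgh = ½mv² → v = √(2gh) = √(2×5.8×15) = 13.19 m/s = 43.28 ft/s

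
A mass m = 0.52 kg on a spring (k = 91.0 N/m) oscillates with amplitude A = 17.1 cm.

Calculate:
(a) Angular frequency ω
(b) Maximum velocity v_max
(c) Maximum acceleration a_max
ω = √(k/m) = √(91.0/0.52) = 13.23 rad/s
v_max = ωA = 13.23×0.171 = 2.262 m/s
a_max = ω²A = 13.23²×0.171 = 29.93 m/s²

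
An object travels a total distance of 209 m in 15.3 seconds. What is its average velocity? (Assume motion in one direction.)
v_avg = Δd / Δt = 209 / 15.3 = 13.66 m/s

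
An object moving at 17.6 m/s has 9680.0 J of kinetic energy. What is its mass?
KE = ½mv² → m = 2KE/v² = 2×9680.0/17.6² = 62.5 kg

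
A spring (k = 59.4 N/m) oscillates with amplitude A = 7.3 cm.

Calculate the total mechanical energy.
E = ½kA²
E = ½kA² = ½×59.4×(0.073)² = 0.1583 J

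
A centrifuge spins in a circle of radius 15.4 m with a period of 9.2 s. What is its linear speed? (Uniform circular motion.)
v = 2πr/T = 2π×15.4/9.2 = 10.52 m/s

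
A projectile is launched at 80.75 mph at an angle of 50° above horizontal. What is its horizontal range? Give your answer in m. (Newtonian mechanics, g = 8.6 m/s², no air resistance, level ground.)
R = v₀² sin(2θ) / g (with unit conversion) = 149.2 m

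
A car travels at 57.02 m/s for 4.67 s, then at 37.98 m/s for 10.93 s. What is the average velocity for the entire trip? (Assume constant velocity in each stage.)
d₁ = v₁t₁ = 57.02 × 4.67 = 266.283 m
d₂ = v₂t₂ = 37.98 × 10.93 = 415.121 m
d_total = 681.4 m, t_total = 15.6 s
v_avg = d_total/t_total = 681.4/15.6 = 43.68 m/s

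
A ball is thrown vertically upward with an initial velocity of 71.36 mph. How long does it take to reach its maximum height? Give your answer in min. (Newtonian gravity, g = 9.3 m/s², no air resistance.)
t_up = v₀/g (with unit conversion) = 0.05717 min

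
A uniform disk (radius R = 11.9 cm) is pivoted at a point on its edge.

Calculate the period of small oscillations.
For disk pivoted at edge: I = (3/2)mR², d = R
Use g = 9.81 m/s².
I/m = (3/2)R² = 0.02124 m²; d = R = 0.119 m
T = 2π√((3/2)R²/(gR)) = 2π√(3R/(2g)) = 0.8475 s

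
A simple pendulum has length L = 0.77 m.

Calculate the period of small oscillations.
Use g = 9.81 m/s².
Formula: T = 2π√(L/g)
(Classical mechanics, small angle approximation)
T = 2π√(L/g) = 2π√(0.77/9.81) = 1.76 s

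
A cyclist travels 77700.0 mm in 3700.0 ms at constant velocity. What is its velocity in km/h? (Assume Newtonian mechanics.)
v = d/t (with unit conversion) = 75.6 km/h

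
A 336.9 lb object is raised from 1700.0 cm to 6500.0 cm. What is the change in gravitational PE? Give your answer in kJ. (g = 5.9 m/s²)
ΔPE = mg(h₂ − h₁) = 152.8 kg × 5.9 m/s² × (65 − 17) m = 4.328e+04 J = 43.28 kJ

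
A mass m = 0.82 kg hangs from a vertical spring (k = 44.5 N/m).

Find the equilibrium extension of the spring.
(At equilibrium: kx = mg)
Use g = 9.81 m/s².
x_eq = mg/k = 0.82×9.81/44.5 = 0.1808 m = 18.08 cm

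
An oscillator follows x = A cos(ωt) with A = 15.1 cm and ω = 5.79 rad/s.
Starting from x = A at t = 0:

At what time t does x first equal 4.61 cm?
cos(ωt) = x/A = 4.61/15.1 = 0.3053
ωt = arccos(0.3053) = 1.261 rad
t = 1.261/5.79 = 0.2177 s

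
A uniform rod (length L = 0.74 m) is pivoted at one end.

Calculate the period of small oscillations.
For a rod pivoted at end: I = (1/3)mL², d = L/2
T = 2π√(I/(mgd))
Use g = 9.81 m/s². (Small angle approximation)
I/m = (1/3)L² = 0.1825 m²; d = L/2 = 0.37 m
T = 2π√(I/(mgd)) = 2π√(0.1825/(9.81×0.37)) = 1.409 s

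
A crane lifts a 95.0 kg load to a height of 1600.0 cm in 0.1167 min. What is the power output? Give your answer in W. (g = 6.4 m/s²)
W = mgh = 95×6.4×16 = 9728 J
P = W/t = 9728/7.002 = 1389 W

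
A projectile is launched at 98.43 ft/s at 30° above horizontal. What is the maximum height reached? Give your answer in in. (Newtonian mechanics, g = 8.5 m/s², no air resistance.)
H = v₀²sin²(θ)/(2g) (with unit conversion) = 521.1 in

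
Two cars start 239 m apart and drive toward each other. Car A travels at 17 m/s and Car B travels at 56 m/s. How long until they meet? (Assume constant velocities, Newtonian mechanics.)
Combined speed: v_combined = 17 + 56 = 73 m/s
Time to meet: t = d/73 = 239/73 = 3.27 s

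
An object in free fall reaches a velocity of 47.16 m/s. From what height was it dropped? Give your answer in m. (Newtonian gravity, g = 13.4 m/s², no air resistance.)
h = v²/(2g) = 82.99 m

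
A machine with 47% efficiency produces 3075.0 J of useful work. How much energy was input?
W_in = W_out/η = 3075.0/0.47 = 6542.6 J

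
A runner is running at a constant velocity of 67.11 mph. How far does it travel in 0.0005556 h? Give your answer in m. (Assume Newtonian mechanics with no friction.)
d = vt (with unit conversion) = 60.01 m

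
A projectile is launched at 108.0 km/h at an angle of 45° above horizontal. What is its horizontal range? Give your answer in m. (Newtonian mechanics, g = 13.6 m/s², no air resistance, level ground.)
R = v₀² sin(2θ) / g (with unit conversion) = 66.18 m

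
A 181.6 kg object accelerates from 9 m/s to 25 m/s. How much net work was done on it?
W_net = ΔKE = ½m(v₂² − v₁²) = ½×181.6×(25² − 9²) = 49395.2 J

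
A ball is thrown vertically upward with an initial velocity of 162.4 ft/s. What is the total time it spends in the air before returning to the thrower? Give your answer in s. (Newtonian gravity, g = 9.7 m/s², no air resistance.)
t_total = 2v₀/g (with unit conversion) = 10.21 s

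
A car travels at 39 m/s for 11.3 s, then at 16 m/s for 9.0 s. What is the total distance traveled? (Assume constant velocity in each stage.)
d₁ = v₁t₁ = 39 × 11.3 = 440.7 m
d₂ = v₂t₂ = 16 × 9.0 = 144 m
d_total = 440.7 + 144 = 584.7 m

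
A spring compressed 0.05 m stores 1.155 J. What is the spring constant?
PE = ½kx² → k = 2PE/x² = 2×1.155/0.05² = 924.0 N/m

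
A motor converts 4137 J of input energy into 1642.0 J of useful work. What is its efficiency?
η = W_out/W_in = 1642.0/4137 = 0.3969 = 39.69%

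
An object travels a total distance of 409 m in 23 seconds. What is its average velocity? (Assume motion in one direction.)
v_avg = Δd / Δt = 409 / 23 = 17.78 m/s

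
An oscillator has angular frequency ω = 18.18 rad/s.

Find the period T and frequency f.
T = 2π/ω = 2π/18.18 = 0.3456 s; f = ω/2π = 2.893 Hz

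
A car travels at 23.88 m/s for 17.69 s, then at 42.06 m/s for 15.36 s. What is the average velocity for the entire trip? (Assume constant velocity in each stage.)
d₁ = v₁t₁ = 23.88 × 17.69 = 422.437 m
d₂ = v₂t₂ = 42.06 × 15.36 = 646.042 m
d_total = 1068.48 m, t_total = 33.05 s
v_avg = d_total/t_total = 1068.48/33.05 = 32.33 m/s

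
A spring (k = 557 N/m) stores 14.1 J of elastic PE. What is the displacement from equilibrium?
PE = ½kx² → x = √(2PE/k) = √(2×14.1/557) = 0.225 m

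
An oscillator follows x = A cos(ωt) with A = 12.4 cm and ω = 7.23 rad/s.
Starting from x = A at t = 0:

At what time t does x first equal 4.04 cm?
cos(ωt) = x/A = 4.04/12.4 = 0.3258
ωt = arccos(0.3258) = 1.239 rad
t = 1.239/7.23 = 0.1714 s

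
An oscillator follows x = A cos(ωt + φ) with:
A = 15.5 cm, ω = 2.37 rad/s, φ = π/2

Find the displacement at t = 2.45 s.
x = A cos(ωt + φ) = 15.5×cos(2.37×2.45 + π/2) = 7.112 cm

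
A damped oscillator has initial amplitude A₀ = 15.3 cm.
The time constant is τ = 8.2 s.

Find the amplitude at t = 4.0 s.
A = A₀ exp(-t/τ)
A = A₀ exp(−t/τ) = 15.3×exp(−4.0/8.2) = 9.394 cm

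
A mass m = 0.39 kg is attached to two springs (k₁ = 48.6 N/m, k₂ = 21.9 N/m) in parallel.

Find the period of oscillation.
k_eq = k₁+k₂ = 70.5 N/m
T = 2π√(m/k_eq) = 2π√(0.39/70.5) = 0.4673 s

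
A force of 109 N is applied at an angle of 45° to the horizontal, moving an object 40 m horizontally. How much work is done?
W = Fd cosθ = 109×40×cos(45°) = 3083.0 J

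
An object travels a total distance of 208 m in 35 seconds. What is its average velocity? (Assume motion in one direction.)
v_avg = Δd / Δt = 208 / 35 = 5.94 m/s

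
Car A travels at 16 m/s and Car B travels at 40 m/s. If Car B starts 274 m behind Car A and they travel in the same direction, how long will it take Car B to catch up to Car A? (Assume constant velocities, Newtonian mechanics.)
Relative speed: v_rel = 40 - 16 = 24 m/s
Time to catch: t = d₀/v_rel = 274/24 = 11.42 s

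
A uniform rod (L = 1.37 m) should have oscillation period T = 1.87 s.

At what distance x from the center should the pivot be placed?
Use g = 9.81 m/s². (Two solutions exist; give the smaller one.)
T = 2π√((L²/12 + x²)/(gx)). Let c = T²g/(4π²) = 0.8689.
x² − cx + L²/12 = 0 → x = (c − √(c² − L²/3))/2 = 0.2546 m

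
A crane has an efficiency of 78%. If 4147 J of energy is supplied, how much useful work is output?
W_out = η × W_in = 0.78 × 4147 = 3234.7 J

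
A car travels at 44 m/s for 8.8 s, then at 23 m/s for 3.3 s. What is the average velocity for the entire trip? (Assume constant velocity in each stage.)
d₁ = v₁t₁ = 44 × 8.8 = 387.2 m
d₂ = v₂t₂ = 23 × 3.3 = 75.9 m
d_total = 463.1 m, t_total = 12.1 s
v_avg = d_total/t_total = 463.1/12.1 = 38.27 m/s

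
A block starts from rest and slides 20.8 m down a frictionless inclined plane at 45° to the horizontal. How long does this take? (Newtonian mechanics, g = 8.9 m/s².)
a = g sin(θ) = 8.9 × sin(45°) = 6.29 m/s²
t = √(2d/a) = √(2 × 20.8 / 6.29) = 2.57 s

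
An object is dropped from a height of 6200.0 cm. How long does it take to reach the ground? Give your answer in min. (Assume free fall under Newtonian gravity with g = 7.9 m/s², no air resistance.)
t = √(2h/g) (with unit conversion) = 0.06603 min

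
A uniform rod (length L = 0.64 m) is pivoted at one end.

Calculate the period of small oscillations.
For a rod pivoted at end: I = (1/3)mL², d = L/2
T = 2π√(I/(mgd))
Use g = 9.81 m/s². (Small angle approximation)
I/m = (1/3)L² = 0.1365 m²; d = L/2 = 0.32 m
T = 2π√(I/(mgd)) = 2π√(0.1365/(9.81×0.32)) = 1.31 s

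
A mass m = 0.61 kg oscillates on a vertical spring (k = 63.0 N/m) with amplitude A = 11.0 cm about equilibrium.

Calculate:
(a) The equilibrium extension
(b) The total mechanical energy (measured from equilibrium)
x_eq = mg/k = 0.61×9.81/63.0 = 0.09499 m = 9.499 cm
E = ½kA² = ½×63.0×(0.11)² = 0.3811 J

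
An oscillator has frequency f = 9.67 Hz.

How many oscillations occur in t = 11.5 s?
n = f×t = 9.67×11.5 = 111.2 oscillations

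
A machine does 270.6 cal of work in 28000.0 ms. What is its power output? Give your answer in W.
P = W/t = 1132 J / 28 s = 40.44 W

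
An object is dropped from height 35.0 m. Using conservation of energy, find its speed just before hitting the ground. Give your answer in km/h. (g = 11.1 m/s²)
mgh = ½mv² → v = √(2gh) = √(2×11.1×35) = 27.87 m/s = 100.3 km/h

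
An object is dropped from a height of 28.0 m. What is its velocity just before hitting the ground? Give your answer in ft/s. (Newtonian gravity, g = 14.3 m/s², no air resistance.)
v = √(2gh) (with unit conversion) = 92.84 ft/s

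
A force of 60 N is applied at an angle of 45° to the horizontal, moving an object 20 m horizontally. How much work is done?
W = Fd cosθ = 60×20×cos(45°) = 848.53 J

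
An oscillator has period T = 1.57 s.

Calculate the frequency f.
f = 1/T = 1/1.57 = 0.6369 Hz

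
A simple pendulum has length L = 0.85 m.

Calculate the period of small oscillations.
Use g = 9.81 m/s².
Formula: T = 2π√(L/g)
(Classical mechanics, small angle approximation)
T = 2π√(L/g) = 2π√(0.85/9.81) = 1.85 s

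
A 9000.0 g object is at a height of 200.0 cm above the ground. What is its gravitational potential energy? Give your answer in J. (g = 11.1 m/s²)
PE = mgh = 9 kg × 11.1 m/s² × 2 m = 199.8 J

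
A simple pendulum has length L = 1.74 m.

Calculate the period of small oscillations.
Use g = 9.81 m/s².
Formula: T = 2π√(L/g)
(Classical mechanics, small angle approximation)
T = 2π√(L/g) = 2π√(1.74/9.81) = 2.646 s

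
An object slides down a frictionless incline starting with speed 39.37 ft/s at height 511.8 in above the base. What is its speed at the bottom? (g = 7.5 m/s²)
½mv₀² + mgh = ½mv² → v = √(v₀² + 2gh) = √(12² + 2×7.5×13) = 18.41 m/s = 60.41 ft/s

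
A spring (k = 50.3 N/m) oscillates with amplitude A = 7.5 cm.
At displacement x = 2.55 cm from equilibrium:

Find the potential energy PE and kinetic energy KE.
E_total = ½kA² = ½×50.3×(0.075)² = 0.1415 J
PE = ½kx² = ½×50.3×(0.0255)² = 0.01635 J
KE = E_total − PE = 0.1251 J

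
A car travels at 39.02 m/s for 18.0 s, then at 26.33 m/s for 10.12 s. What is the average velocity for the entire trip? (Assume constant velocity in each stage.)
d₁ = v₁t₁ = 39.02 × 18.0 = 702.36 m
d₂ = v₂t₂ = 26.33 × 10.12 = 266.46 m
d_total = 968.82 m, t_total = 28.12 s
v_avg = d_total/t_total = 968.82/28.12 = 34.45 m/s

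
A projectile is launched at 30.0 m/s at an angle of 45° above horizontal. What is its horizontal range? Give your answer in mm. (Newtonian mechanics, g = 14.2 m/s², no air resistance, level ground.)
R = v₀² sin(2θ) / g (with unit conversion) = 63380.0 mm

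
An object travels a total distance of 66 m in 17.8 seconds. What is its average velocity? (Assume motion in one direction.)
v_avg = Δd / Δt = 66 / 17.8 = 3.71 m/s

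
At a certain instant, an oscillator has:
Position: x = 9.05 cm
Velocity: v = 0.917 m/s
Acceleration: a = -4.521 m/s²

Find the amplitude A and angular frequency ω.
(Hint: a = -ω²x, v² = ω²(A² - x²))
a = −ω²x → ω = √(|a|/x) = √(4.521/0.0905) = 7.068 rad/s
v² = ω²(A² − x²) → A = √(x² + v²/ω²) = √(0.0905² + 0.917²/7.068²) = 0.1582 m = 15.82 cm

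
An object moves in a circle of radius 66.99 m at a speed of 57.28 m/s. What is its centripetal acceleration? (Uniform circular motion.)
a_c = v²/r = 57.28²/66.99 = 3281/66.99 = 48.98 m/s²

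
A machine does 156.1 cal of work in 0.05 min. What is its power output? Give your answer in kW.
P = W/t = 653.1 J / 3 s = 217.7 W = 0.2177 kW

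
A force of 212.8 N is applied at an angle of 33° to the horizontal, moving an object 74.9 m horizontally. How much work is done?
W = Fd cosθ = 212.8×74.9×cos(33°) = 13367.0 J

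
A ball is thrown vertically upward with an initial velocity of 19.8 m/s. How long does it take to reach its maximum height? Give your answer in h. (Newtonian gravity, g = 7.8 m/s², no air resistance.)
t_up = v₀/g (with unit conversion) = 0.0007051 h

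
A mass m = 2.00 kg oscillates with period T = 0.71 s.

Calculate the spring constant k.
T = 2π√(m/k) → k = m(2π/T)² = 2.0×(2π/0.71)² = 156.6 N/m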